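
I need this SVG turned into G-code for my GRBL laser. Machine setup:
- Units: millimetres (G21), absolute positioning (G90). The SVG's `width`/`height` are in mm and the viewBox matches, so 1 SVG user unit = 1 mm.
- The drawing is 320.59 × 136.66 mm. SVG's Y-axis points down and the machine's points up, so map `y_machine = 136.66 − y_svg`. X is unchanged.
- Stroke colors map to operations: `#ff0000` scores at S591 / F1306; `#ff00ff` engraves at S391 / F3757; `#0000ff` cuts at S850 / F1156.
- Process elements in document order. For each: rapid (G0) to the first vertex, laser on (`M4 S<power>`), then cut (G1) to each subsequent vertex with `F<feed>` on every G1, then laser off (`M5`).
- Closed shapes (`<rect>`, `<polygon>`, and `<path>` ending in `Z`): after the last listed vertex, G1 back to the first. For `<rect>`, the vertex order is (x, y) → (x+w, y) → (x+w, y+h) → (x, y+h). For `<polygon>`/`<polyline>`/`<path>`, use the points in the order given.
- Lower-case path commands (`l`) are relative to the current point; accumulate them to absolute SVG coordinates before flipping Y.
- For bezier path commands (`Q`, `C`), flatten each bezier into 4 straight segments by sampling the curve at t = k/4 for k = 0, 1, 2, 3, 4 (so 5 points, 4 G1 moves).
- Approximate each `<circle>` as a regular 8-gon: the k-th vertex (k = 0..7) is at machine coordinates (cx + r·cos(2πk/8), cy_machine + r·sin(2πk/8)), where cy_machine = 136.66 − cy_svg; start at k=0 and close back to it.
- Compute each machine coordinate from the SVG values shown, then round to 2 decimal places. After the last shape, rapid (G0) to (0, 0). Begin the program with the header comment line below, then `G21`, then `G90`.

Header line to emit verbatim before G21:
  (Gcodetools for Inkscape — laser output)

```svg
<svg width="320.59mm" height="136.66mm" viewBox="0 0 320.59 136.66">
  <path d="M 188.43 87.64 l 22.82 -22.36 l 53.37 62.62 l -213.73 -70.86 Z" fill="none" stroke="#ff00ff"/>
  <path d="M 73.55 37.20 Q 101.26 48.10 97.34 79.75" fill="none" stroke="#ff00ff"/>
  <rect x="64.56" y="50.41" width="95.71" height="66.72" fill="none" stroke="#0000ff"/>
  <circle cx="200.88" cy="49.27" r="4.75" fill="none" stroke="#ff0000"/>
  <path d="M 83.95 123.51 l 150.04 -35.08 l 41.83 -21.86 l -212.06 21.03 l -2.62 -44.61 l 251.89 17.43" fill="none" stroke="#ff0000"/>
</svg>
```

1 u = 1 mm; y_m = 136.66 − y.

[1] `<path>` closed polygon, #ff00ff→engrave S391 F3757: (188.43,49.02) → (211.25,71.38) → (264.62,8.76) → (50.89,79.62) → (188.43,49.02) (closed)

[2] `<path>` quadratic bezier, #ff00ff→engrave S391 F3757: (73.55,99.46) → (85.43,92.71) → (93.35,83.37) → (97.32,71.44) → (97.34,56.91)

[3] `<rect>` rectangle, #0000ff→cut S850 F1156: (64.56,86.25) → (160.27,86.25) → (160.27,19.53) → (64.56,19.53) → (64.56,86.25) (closed)

[4] `<circle>` circle, #ff0000→score S591 F1306: (205.63,87.39) → (204.24,90.75) → (200.88,92.14) → (197.52,90.75) → (196.13,87.39) → (197.52,84.03) → (200.88,82.64) → (204.24,84.03) → (205.63,87.39) (closed)

[5] `<path>` open polyline, #ff0000→score S591 F1306: (83.95,13.15) → (233.99,48.23) → (275.82,70.09) → (63.76,49.06) → (61.14,93.67) → (313.03,76.24)

(Gcodetools for Inkscape — laser output)
G21
G90
G0 X188.43 Y49.02
M4 S391
G1 X211.25 Y71.38 F3757
G1 X264.62 Y8.76 F3757
G1 X50.89 Y79.62 F3757
G1 X188.43 Y49.02 F3757
M5
G0 X73.55 Y99.46
M4 S391
G1 X85.43 Y92.71 F3757
G1 X93.35 Y83.37 F3757
G1 X97.32 Y71.44 F3757
G1 X97.34 Y56.91 F3757
M5
G0 X64.56 Y86.25
M4 S850
G1 X160.27 Y86.25 F1156
G1 X160.27 Y19.53 F1156
G1 X64.56 Y19.53 F1156
G1 X64.56 Y86.25 F1156
M5
G0 X205.63 Y87.39
M4 S591
G1 X204.24 Y90.75 F1306
G1 X200.88 Y92.14 F1306
G1 X197.52 Y90.75 F1306
G1 X196.13 Y87.39 F1306
G1 X197.52 Y84.03 F1306
G1 X200.88 Y82.64 F1306
G1 X204.24 Y84.03 F1306
G1 X205.63 Y87.39 F1306
M5
G0 X83.95 Y13.15
M4 S591
G1 X233.99 Y48.23 F1306
G1 X275.82 Y70.09 F1306
G1 X63.76 Y49.06 F1306
G1 X61.14 Y93.67 F1306
G1 X313.03 Y76.24 F1306
M5
G0 X0.00 Y0.00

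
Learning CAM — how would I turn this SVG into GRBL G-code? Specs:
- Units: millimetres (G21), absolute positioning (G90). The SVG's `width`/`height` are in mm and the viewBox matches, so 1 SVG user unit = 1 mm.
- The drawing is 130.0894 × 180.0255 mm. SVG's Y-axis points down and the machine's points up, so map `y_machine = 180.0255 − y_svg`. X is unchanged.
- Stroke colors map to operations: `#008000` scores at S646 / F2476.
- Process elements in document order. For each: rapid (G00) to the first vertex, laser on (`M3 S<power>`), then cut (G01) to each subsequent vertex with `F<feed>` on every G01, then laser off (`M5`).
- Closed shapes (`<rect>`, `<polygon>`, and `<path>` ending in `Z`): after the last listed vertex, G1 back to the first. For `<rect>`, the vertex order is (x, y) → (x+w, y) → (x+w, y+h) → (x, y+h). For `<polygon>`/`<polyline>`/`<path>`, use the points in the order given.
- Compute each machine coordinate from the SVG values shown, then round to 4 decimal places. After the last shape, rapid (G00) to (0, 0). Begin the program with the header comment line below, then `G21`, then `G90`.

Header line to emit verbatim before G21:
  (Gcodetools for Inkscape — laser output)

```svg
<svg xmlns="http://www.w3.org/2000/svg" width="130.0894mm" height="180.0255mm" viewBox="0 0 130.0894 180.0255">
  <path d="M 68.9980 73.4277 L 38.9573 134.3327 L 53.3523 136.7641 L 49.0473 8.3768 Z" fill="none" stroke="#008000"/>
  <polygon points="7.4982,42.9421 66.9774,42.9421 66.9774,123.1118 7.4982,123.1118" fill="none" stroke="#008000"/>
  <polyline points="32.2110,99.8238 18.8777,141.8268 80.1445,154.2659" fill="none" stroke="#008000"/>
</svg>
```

viewBox `0 0 130.0894 180.0255` with mm width/height → 1 unit = 1 mm. Flip: y_m = 180.0255 − y_svg.

**Shape 1** — `<path>` closed polygon, stroke `#008000` → score (S646, F2476). Machine vertices: (68.9980,106.5978) → (38.9573,45.6928) → (53.3523,43.2614) → (49.0473,171.6487) → (68.9980,106.5978). Closed: final G1 returns to the first vertex.

**Shape 2** — `<polygon>` rectangle, stroke `#008000` → score (S646, F2476). Machine vertices: (7.4982,137.0834) → (66.9774,137.0834) → (66.9774,56.9137) → (7.4982,56.9137) → (7.4982,137.0834). Closed: final G1 returns to the first vertex.

**Shape 3** — `<polyline>` open polyline, stroke `#008000` → score (S646, F2476). Machine vertices: (32.2110,80.2017) → (18.8777,38.1987) → (80.1445,25.7596). Open path.

(Gcodetools for Inkscape — laser output)
G21
G90
G00 X68.9980 Y106.5978
M3 S646
G01 X38.9573 Y45.6928 F2476
G01 X53.3523 Y43.2614 F2476
G01 X49.0473 Y171.6487 F2476
G01 X68.9980 Y106.5978 F2476
M5
G00 X7.4982 Y137.0834
M3 S646
G01 X66.9774 Y137.0834 F2476
G01 X66.9774 Y56.9137 F2476
G01 X7.4982 Y56.9137 F2476
G01 X7.4982 Y137.0834 F2476
M5
G00 X32.2110 Y80.2017
M3 S646
G01 X18.8777 Y38.1987 F2476
G01 X80.1445 Y25.7596 F2476
M5
G00 X0.0000 Y0.0000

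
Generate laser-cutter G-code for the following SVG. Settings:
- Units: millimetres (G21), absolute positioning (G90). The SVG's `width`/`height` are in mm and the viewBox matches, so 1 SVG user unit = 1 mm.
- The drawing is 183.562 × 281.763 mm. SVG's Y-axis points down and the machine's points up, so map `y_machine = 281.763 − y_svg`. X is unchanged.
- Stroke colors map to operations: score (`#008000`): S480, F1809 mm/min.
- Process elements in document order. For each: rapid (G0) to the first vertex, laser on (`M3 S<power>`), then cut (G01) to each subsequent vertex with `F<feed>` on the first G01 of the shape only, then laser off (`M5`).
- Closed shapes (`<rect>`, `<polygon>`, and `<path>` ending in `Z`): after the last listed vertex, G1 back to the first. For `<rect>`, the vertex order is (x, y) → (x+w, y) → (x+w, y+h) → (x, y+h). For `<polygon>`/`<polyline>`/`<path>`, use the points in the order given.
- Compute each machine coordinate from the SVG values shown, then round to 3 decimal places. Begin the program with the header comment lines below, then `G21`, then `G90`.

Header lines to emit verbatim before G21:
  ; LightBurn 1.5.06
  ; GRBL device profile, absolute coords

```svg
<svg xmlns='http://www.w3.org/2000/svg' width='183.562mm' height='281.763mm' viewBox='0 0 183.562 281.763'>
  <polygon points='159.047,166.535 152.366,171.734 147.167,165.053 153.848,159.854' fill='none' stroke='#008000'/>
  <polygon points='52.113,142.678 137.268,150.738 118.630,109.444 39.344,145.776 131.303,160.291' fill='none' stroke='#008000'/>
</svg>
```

; LightBurn 1.5.06
; GRBL device profile, absolute coords
G21
G90
G0 X159.047 Y115.228
M3 S480
G01 X152.366 Y110.029 F1809
G01 X147.167 Y116.710
G01 X153.848 Y121.909
G01 X159.047 Y115.228
M5
G0 X52.113 Y139.085
M3 S480
G01 X137.268 Y131.025 F1809
G01 X118.630 Y172.319
G01 X39.344 Y135.987
G01 X131.303 Y121.472
G01 X52.113 Y139.085
M5

Since the viewBox matches the mm dimensions, user units are millimetres directly. The only transform is the Y-flip y_m = 281.763 − y_svg.

Shape 1 is a regular polygon drawn with `<polygon>`. Its stroke #008000 means score at S480, F1809. After flipping Y the toolpath is (159.047,115.228) → (152.366,110.029) → (147.167,116.710) → (153.848,121.909) → (159.047,115.228), returning to the start.

Shape 2 is a closed polygon drawn with `<polygon>`. Its stroke #008000 means score at S480, F1809. After flipping Y the toolpath is (52.113,139.085) → (137.268,131.025) → (118.630,172.319) → (39.344,135.987) → (131.303,121.472) → (52.113,139.085), returning to the start.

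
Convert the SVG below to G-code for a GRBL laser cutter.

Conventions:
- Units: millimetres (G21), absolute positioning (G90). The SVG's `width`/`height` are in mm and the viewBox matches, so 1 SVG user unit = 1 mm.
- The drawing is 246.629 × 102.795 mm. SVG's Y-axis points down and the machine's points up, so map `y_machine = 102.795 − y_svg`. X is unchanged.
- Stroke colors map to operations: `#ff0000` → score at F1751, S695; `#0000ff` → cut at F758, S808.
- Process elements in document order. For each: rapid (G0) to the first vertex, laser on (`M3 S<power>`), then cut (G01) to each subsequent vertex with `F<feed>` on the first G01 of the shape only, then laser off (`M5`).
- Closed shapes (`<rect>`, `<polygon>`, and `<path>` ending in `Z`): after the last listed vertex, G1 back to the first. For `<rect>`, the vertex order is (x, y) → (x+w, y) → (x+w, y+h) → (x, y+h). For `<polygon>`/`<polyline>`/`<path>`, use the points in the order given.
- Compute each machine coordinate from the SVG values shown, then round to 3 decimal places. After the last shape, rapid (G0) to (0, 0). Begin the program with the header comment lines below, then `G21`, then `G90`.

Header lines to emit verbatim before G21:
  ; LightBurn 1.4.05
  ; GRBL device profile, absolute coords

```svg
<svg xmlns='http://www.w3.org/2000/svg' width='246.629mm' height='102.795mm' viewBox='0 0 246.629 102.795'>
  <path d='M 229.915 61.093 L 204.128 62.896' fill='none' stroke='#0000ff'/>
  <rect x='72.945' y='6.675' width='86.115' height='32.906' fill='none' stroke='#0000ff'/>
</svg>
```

; LightBurn 1.4.05
; GRBL device profile, absolute coords
G21
G90
G0 X229.915 Y41.702
M3 S808
G01 X204.128 Y39.899 F758
M5
G0 X72.945 Y96.120
M3 S808
G01 X159.060 Y96.120 F758
G01 X159.060 Y63.214
G01 X72.945 Y63.214
G01 X72.945 Y96.120
M5
G0 X0.000 Y0.000

viewBox `0 0 246.629 102.795` with mm width/height → 1 unit = 1 mm. Flip: y_m = 102.795 − y_svg.

**Shape 1** — `<path>` line segment, stroke `#0000ff` → cut (S808, F758). Machine vertices: (229.915,41.702) → (204.128,39.899). Open path.

**Shape 2** — `<rect>` rectangle, stroke `#0000ff` → cut (S808, F758). Machine vertices: (72.945,96.120) → (159.060,96.120) → (159.060,63.214) → (72.945,63.214) → (72.945,96.120). Closed: final G1 returns to the first vertex.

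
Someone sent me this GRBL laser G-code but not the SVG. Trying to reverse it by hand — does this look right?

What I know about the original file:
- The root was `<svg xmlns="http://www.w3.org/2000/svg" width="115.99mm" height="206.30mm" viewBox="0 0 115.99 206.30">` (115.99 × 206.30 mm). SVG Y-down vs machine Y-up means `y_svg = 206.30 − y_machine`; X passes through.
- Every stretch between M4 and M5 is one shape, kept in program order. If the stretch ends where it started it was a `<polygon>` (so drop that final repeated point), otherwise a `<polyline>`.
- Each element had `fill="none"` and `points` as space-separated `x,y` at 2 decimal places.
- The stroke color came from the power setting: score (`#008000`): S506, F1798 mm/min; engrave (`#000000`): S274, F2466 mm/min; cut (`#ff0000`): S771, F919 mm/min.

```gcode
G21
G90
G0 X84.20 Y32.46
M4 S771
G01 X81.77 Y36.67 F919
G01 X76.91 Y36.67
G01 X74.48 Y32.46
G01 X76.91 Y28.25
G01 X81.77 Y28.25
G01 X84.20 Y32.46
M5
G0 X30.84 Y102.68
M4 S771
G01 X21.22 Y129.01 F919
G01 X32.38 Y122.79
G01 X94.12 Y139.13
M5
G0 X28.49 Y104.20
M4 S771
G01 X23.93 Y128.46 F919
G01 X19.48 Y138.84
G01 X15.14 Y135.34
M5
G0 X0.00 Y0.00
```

Machine Y-up, SVG Y-down with viewBox height 206.30, so y_svg = 206.30 − y_machine; X carries over. Every run uses S771, so all elements get stroke `#ff0000` (cut).

Run 1: The run returns to its start, so emit a `<polygon>` with points (Y-flipped): 84.20,173.84 81.77,169.63 76.91,169.63 74.48,173.84 76.91,178.05 81.77,178.05.

Run 2: The run is open, so emit a `<polyline>` with points (Y-flipped): 30.84,103.62 21.22,77.29 32.38,83.51 94.12,67.17.

Run 3: The run is open, so emit a `<polyline>` with points (Y-flipped): 28.49,102.10 23.93,77.84 19.48,67.46 15.14,70.96.

<svg xmlns="http://www.w3.org/2000/svg" width="115.99mm" height="206.30mm" viewBox="0 0 115.99 206.30">
  <polygon points="84.20,173.84 81.77,169.63 76.91,169.63 74.48,173.84 76.91,178.05 81.77,178.05" fill="none" stroke="#ff0000"/>
  <polyline points="30.84,103.62 21.22,77.29 32.38,83.51 94.12,67.17" fill="none" stroke="#ff0000"/>
  <polyline points="28.49,102.10 23.93,77.84 19.48,67.46 15.14,70.96" fill="none" stroke="#ff0000"/>
</svg>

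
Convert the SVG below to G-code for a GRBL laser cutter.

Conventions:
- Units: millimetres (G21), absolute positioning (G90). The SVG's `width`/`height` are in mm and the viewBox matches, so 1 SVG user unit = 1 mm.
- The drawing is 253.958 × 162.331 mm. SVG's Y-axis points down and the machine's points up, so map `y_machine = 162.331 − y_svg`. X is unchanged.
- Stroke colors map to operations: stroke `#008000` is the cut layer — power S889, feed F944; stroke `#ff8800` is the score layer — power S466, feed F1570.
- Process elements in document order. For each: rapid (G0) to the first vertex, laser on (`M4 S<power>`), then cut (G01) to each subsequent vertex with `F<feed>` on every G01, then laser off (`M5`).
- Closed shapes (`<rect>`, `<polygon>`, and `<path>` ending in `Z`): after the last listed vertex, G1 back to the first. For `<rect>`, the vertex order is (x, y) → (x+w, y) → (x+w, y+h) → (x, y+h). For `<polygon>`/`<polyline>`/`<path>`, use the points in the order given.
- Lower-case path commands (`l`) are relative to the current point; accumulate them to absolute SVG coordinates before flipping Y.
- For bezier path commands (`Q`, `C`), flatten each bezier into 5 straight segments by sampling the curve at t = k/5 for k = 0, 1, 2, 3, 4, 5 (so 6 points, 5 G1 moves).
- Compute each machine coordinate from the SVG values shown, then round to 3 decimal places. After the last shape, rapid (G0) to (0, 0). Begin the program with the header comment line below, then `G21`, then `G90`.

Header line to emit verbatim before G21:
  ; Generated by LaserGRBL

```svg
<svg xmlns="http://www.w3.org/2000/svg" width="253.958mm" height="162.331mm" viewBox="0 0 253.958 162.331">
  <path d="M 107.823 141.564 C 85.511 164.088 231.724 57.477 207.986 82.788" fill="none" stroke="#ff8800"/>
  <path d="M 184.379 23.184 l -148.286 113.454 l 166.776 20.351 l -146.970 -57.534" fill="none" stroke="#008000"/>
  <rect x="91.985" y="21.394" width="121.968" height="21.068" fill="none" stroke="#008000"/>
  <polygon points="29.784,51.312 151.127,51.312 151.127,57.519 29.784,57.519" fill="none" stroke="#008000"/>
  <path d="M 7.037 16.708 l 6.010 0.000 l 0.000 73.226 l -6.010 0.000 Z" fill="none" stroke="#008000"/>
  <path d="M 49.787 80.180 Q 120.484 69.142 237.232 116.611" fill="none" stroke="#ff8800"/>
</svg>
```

; Generated by LaserGRBL
G21
G90
G0 X107.823 Y20.767
M4 S466
G01 X111.951 Y20.660 F1570
G01 X140.278 Y39.015 F1570
G01 X176.558 Y63.301 F1570
G01 X204.542 Y80.987 F1570
G01 X207.986 Y79.543 F1570
M5
G0 X184.379 Y139.147
M4 S889
G01 X36.093 Y25.693 F944
G01 X202.869 Y5.342 F944
G01 X55.899 Y62.876 F944
M5
G0 X91.985 Y140.937
M4 S889
G01 X213.953 Y140.937 F944
G01 X213.953 Y119.869 F944
G01 X91.985 Y119.869 F944
G01 X91.985 Y140.937 F944
M5
G0 X29.784 Y111.019
M4 S889
G01 X151.127 Y111.019 F944
G01 X151.127 Y104.812 F944
G01 X29.784 Y104.812 F944
G01 X29.784 Y111.019 F944
M5
G0 X7.037 Y145.623
M4 S889
G01 X13.047 Y145.623 F944
G01 X13.047 Y72.397 F944
G01 X7.037 Y72.397 F944
G01 X7.037 Y145.623 F944
M5
G0 X49.787 Y82.151
M4 S466
G01 X79.908 Y84.226 F1570
G01 X113.713 Y81.620 F1570
G01 X151.202 Y74.334 F1570
G01 X192.375 Y62.367 F1570
G01 X237.232 Y45.720 F1570
M5
G0 X0.000 Y0.000

Since the viewBox matches the mm dimensions, user units are millimetres directly. The only transform is the Y-flip y_m = 162.331 − y_svg.

Shape 1 is a cubic bezier drawn with `<path>`. Its stroke #ff8800 means score at S466, F1570. After flipping Y the toolpath is (107.823,20.767) → (111.951,20.660) → (140.278,39.015) → (176.558,63.301) → (204.542,80.987) → (207.986,79.543).

Shape 2 is a open polyline drawn with `<path>`. Its stroke #008000 means cut at S889, F944. After flipping Y the toolpath is (184.379,139.147) → (36.093,25.693) → (202.869,5.342) → (55.899,62.876).

Shape 3 is a rectangle drawn with `<rect>`. Its stroke #008000 means cut at S889, F944. After flipping Y the toolpath is (91.985,140.937) → (213.953,140.937) → (213.953,119.869) → (91.985,119.869) → (91.985,140.937), returning to the start.

Shape 4 is a rectangle drawn with `<polygon>`. Its stroke #008000 means cut at S889, F944. After flipping Y the toolpath is (29.784,111.019) → (151.127,111.019) → (151.127,104.812) → (29.784,104.812) → (29.784,111.019), returning to the start.

Shape 5 is a rectangle drawn with `<path>`. Its stroke #008000 means cut at S889, F944. After flipping Y the toolpath is (7.037,145.623) → (13.047,145.623) → (13.047,72.397) → (7.037,72.397) → (7.037,145.623), returning to the start.

Shape 6 is a quadratic bezier drawn with `<path>`. Its stroke #ff8800 means score at S466, F1570. After flipping Y the toolpath is (49.787,82.151) → (79.908,84.226) → (113.713,81.620) → (151.202,74.334) → (192.375,62.367) → (237.232,45.720).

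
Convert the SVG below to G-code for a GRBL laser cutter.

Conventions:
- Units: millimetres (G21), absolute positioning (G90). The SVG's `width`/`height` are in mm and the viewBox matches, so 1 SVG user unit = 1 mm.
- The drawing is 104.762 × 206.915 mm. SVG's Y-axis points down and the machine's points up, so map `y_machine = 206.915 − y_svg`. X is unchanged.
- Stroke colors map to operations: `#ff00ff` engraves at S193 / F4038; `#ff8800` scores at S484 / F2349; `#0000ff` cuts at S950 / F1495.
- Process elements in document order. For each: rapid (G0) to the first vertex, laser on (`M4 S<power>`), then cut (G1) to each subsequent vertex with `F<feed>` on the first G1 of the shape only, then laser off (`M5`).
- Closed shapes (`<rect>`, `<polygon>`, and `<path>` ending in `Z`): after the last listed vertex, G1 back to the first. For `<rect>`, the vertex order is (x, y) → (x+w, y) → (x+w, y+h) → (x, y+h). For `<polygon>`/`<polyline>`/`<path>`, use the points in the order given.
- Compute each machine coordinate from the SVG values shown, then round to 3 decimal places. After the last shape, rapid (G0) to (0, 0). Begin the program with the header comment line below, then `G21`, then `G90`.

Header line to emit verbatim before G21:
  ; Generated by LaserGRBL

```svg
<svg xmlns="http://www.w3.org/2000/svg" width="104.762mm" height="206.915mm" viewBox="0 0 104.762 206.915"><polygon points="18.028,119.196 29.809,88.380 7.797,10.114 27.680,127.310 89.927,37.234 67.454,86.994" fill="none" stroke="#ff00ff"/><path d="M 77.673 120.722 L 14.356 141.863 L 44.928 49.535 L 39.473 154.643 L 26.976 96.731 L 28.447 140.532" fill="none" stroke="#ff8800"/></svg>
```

viewBox `0 0 104.762 206.915` with mm width/height → 1 unit = 1 mm. Flip: y_m = 206.915 − y_svg.

**Shape 1** — `<polygon>` closed polygon, stroke `#ff00ff` → engrave (S193, F4038). Machine vertices: (18.028,87.719) → (29.809,118.535) → (7.797,196.801) → (27.680,79.605) → (89.927,169.681) → (67.454,119.921) → (18.028,87.719). Closed: final G1 returns to the first vertex.

**Shape 2** — `<path>` open polyline, stroke `#ff8800` → score (S484, F2349). Machine vertices: (77.673,86.193) → (14.356,65.052) → (44.928,157.380) → (39.473,52.272) → (26.976,110.184) → (28.447,66.383). Open path.

; Generated by LaserGRBL
G21
G90
G0 X18.028 Y87.719
M4 S193
G1 X29.809 Y118.535 F4038
G1 X7.797 Y196.801
G1 X27.680 Y79.605
G1 X89.927 Y169.681
G1 X67.454 Y119.921
G1 X18.028 Y87.719
M5
G0 X77.673 Y86.193
M4 S484
G1 X14.356 Y65.052 F2349
G1 X44.928 Y157.380
G1 X39.473 Y52.272
G1 X26.976 Y110.184
G1 X28.447 Y66.383
M5
G0 X0.000 Y0.000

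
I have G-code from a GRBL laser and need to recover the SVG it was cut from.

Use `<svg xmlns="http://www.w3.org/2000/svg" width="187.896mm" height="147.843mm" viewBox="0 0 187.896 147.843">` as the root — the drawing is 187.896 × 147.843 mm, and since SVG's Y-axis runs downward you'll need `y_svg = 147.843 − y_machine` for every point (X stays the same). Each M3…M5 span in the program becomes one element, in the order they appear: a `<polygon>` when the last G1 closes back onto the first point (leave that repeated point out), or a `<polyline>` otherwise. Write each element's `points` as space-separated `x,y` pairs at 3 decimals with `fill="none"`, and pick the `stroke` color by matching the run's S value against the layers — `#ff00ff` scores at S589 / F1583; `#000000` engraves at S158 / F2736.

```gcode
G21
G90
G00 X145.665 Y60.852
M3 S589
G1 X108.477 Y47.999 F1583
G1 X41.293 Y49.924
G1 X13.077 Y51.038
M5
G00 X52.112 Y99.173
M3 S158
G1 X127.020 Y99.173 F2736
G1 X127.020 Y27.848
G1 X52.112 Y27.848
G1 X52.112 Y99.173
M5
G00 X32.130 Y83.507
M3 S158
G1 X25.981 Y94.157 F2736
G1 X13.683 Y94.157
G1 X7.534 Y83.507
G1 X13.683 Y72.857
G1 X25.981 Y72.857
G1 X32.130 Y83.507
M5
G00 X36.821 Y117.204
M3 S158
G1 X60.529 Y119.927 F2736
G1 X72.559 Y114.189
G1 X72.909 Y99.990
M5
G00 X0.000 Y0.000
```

y_svg = 147.843 − y_m.

[1] S589→`#ff00ff` (score); open run; points: 145.665,86.991 108.477,99.844 41.293,97.919 13.077,96.805

[2] S158→`#000000` (engrave); closed run; points: 52.112,48.670 127.020,48.670 127.020,119.995 52.112,119.995

[3] S158→`#000000` (engrave); closed run; points: 32.130,64.336 25.981,53.686 13.683,53.686 7.534,64.336 13.683,74.986 25.981,74.986

[4] S158→`#000000` (engrave); open run; points: 36.821,30.639 60.529,27.916 72.559,33.654 72.909,47.853

<svg xmlns="http://www.w3.org/2000/svg" width="187.896mm" height="147.843mm" viewBox="0 0 187.896 147.843">
  <polyline points="145.665,86.991 108.477,99.844 41.293,97.919 13.077,96.805" fill="none" stroke="#ff00ff"/>
  <polygon points="52.112,48.670 127.020,48.670 127.020,119.995 52.112,119.995" fill="none" stroke="#000000"/>
  <polygon points="32.130,64.336 25.981,53.686 13.683,53.686 7.534,64.336 13.683,74.986 25.981,74.986" fill="none" stroke="#000000"/>
  <polyline points="36.821,30.639 60.529,27.916 72.559,33.654 72.909,47.853" fill="none" stroke="#000000"/>
</svg>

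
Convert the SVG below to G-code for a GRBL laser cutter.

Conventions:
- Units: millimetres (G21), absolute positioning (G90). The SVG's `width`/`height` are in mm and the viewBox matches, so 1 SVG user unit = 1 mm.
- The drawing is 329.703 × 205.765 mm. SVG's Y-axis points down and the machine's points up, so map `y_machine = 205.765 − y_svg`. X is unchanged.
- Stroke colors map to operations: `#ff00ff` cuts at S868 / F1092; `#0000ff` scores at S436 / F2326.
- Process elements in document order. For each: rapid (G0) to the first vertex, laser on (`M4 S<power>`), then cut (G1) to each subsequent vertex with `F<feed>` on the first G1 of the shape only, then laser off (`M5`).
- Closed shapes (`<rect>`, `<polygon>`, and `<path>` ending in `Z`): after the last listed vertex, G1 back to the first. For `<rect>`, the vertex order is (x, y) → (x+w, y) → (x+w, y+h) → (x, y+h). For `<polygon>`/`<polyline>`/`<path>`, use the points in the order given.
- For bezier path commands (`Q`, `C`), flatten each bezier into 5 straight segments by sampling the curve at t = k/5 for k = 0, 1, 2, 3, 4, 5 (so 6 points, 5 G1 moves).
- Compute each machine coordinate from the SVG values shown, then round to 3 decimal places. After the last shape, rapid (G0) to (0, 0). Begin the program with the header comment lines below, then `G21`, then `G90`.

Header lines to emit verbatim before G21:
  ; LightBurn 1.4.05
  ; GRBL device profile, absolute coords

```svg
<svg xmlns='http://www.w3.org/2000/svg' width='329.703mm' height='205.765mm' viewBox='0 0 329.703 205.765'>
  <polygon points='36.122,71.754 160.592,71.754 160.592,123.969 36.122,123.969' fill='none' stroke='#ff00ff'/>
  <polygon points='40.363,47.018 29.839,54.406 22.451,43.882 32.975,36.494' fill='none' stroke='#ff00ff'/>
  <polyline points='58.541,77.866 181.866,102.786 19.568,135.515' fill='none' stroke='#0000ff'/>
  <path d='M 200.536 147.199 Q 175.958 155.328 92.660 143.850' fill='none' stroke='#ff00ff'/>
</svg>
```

; LightBurn 1.4.05
; GRBL device profile, absolute coords
G21
G90
G0 X36.122 Y134.011
M4 S868
G1 X160.592 Y134.011 F1092
G1 X160.592 Y81.796
G1 X36.122 Y81.796
G1 X36.122 Y134.011
M5
G0 X40.363 Y158.747
M4 S868
G1 X29.839 Y151.359 F1092
G1 X22.451 Y161.883
G1 X32.975 Y169.271
G1 X40.363 Y158.747
M5
G0 X58.541 Y127.899
M4 S436
G1 X181.866 Y102.979 F2326
G1 X19.568 Y70.250
M5
G0 X200.536 Y58.566
M4 S868
G1 X188.356 Y56.099 F1092
G1 X171.478 Y55.200
G1 X149.903 Y55.870
G1 X123.630 Y58.108
G1 X92.660 Y61.915
M5
G0 X0.000 Y0.000

1 u = 1 mm; y_m = 205.765 − y.

[1] `<polygon>` rectangle, #ff00ff→cut S868 F1092: (36.122,134.011) → (160.592,134.011) → (160.592,81.796) → (36.122,81.796) → (36.122,134.011) (closed)

[2] `<polygon>` regular polygon, #ff00ff→cut S868 F1092: (40.363,158.747) → (29.839,151.359) → (22.451,161.883) → (32.975,169.271) → (40.363,158.747) (closed)

[3] `<polyline>` open polyline, #0000ff→score S436 F2326: (58.541,127.899) → (181.866,102.979) → (19.568,70.250)

[4] `<path>` quadratic bezier, #ff00ff→cut S868 F1092: (200.536,58.566) → (188.356,56.099) → (171.478,55.200) → (149.903,55.870) → (123.630,58.108) → (92.660,61.915)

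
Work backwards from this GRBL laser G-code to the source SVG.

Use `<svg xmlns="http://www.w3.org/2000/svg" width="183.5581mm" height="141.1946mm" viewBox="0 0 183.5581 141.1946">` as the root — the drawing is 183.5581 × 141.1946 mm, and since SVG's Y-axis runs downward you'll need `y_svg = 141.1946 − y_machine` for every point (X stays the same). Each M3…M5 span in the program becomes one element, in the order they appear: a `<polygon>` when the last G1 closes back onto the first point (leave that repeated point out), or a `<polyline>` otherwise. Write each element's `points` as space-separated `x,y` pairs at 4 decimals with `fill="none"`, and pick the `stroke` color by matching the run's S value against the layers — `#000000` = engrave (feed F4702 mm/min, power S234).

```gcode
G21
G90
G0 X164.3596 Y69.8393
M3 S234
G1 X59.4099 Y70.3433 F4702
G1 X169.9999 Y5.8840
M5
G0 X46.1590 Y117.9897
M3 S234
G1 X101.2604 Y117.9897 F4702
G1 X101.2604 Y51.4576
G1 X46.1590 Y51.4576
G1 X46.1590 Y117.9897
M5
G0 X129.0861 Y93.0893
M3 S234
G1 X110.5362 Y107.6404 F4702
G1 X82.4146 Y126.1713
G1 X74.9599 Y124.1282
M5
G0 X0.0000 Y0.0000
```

Machine Y-up, SVG Y-down with viewBox height 141.1946, so y_svg = 141.1946 − y_machine; X carries over. Every run uses S234, so all elements get stroke `#000000` (engrave).

Run 1: The run is open, so emit a `<polyline>` with points (Y-flipped): 164.3596,71.3553 59.4099,70.8513 169.9999,135.3106.

Run 2: The run returns to its start, so emit a `<polygon>` with points (Y-flipped): 46.1590,23.2049 101.2604,23.2049 101.2604,89.7370 46.1590,89.7370.

Run 3: The run is open, so emit a `<polyline>` with points (Y-flipped): 129.0861,48.1053 110.5362,33.5542 82.4146,15.0233 74.9599,17.0664.

<svg xmlns="http://www.w3.org/2000/svg" width="183.5581mm" height="141.1946mm" viewBox="0 0 183.5581 141.1946">
  <polyline points="164.3596,71.3553 59.4099,70.8513 169.9999,135.3106" fill="none" stroke="#000000"/>
  <polygon points="46.1590,23.2049 101.2604,23.2049 101.2604,89.7370 46.1590,89.7370" fill="none" stroke="#000000"/>
  <polyline points="129.0861,48.1053 110.5362,33.5542 82.4146,15.0233 74.9599,17.0664" fill="none" stroke="#000000"/>
</svg>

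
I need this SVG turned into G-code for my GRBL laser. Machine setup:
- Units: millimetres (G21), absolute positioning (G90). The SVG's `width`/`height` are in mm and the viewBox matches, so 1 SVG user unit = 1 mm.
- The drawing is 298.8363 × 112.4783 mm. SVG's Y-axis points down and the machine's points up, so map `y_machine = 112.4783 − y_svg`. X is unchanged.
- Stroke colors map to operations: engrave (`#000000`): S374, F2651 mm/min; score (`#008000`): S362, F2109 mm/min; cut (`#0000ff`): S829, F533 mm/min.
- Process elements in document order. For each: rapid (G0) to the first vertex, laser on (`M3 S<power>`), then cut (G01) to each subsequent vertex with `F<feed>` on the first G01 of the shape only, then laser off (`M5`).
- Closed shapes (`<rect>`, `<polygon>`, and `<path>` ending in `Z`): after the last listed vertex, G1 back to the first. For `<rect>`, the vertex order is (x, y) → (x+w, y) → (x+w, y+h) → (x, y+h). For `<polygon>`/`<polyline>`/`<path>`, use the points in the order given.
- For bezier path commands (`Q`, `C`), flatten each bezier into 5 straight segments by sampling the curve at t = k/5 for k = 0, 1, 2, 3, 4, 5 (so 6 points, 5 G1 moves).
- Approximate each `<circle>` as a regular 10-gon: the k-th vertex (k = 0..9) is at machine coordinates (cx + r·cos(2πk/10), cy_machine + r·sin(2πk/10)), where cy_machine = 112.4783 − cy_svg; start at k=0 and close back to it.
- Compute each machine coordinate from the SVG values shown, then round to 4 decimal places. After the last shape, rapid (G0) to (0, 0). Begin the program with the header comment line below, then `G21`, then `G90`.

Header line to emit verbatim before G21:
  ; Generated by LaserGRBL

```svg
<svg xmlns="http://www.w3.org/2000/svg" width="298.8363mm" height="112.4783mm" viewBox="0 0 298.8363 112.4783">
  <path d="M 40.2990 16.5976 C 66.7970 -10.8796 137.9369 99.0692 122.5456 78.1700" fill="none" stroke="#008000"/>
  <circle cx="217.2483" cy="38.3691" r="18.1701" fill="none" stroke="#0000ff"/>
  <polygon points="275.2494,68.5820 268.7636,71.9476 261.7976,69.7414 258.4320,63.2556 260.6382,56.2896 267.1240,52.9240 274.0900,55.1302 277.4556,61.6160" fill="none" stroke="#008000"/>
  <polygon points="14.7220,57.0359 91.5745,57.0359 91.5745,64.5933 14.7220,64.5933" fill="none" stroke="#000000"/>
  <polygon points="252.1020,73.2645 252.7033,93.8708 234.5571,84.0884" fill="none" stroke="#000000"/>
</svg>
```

1 u = 1 mm; y_m = 112.4783 − y.

[1] `<path>` cubic bezier, #008000→score S362 F2109: (40.2990,95.8807) → (60.5054,98.0221) → (85.1296,80.0584) → (107.8753,54.8668) → (122.4460,35.3243) → (122.5456,34.3083)

[2] `<circle>` circle, #0000ff→cut S829 F533: (235.4184,74.1092) → (231.9482,84.7893) → (222.8632,91.3900) → (211.6334,91.3900) → (202.5484,84.7893) → (199.0782,74.1092) → (202.5484,63.4291) → (211.6334,56.8284) → (222.8632,56.8284) → (231.9482,63.4291) → (235.4184,74.1092) (closed)

[3] `<polygon>` regular polygon, #008000→score S362 F2109: (275.2494,43.8963) → (268.7636,40.5307) → (261.7976,42.7369) → (258.4320,49.2227) → (260.6382,56.1887) → (267.1240,59.5543) → (274.0900,57.3481) → (277.4556,50.8623) → (275.2494,43.8963) (closed)

[4] `<polygon>` rectangle, #000000→engrave S374 F2651: (14.7220,55.4424) → (91.5745,55.4424) → (91.5745,47.8850) → (14.7220,47.8850) → (14.7220,55.4424) (closed)

[5] `<polygon>` regular polygon, #000000→engrave S374 F2651: (252.1020,39.2138) → (252.7033,18.6075) → (234.5571,28.3899) → (252.1020,39.2138) (closed)

; Generated by LaserGRBL
G21
G90
G0 X40.2990 Y95.8807
M3 S362
G01 X60.5054 Y98.0221 F2109
G01 X85.1296 Y80.0584
G01 X107.8753 Y54.8668
G01 X122.4460 Y35.3243
G01 X122.5456 Y34.3083
M5
G0 X235.4184 Y74.1092
M3 S829
G01 X231.9482 Y84.7893 F533
G01 X222.8632 Y91.3900
G01 X211.6334 Y91.3900
G01 X202.5484 Y84.7893
G01 X199.0782 Y74.1092
G01 X202.5484 Y63.4291
G01 X211.6334 Y56.8284
G01 X222.8632 Y56.8284
G01 X231.9482 Y63.4291
G01 X235.4184 Y74.1092
M5
G0 X275.2494 Y43.8963
M3 S362
G01 X268.7636 Y40.5307 F2109
G01 X261.7976 Y42.7369
G01 X258.4320 Y49.2227
G01 X260.6382 Y56.1887
G01 X267.1240 Y59.5543
G01 X274.0900 Y57.3481
G01 X277.4556 Y50.8623
G01 X275.2494 Y43.8963
M5
G0 X14.7220 Y55.4424
M3 S374
G01 X91.5745 Y55.4424 F2651
G01 X91.5745 Y47.8850
G01 X14.7220 Y47.8850
G01 X14.7220 Y55.4424
M5
G0 X252.1020 Y39.2138
M3 S374
G01 X252.7033 Y18.6075 F2651
G01 X234.5571 Y28.3899
G01 X252.1020 Y39.2138
M5
G0 X0.0000 Y0.0000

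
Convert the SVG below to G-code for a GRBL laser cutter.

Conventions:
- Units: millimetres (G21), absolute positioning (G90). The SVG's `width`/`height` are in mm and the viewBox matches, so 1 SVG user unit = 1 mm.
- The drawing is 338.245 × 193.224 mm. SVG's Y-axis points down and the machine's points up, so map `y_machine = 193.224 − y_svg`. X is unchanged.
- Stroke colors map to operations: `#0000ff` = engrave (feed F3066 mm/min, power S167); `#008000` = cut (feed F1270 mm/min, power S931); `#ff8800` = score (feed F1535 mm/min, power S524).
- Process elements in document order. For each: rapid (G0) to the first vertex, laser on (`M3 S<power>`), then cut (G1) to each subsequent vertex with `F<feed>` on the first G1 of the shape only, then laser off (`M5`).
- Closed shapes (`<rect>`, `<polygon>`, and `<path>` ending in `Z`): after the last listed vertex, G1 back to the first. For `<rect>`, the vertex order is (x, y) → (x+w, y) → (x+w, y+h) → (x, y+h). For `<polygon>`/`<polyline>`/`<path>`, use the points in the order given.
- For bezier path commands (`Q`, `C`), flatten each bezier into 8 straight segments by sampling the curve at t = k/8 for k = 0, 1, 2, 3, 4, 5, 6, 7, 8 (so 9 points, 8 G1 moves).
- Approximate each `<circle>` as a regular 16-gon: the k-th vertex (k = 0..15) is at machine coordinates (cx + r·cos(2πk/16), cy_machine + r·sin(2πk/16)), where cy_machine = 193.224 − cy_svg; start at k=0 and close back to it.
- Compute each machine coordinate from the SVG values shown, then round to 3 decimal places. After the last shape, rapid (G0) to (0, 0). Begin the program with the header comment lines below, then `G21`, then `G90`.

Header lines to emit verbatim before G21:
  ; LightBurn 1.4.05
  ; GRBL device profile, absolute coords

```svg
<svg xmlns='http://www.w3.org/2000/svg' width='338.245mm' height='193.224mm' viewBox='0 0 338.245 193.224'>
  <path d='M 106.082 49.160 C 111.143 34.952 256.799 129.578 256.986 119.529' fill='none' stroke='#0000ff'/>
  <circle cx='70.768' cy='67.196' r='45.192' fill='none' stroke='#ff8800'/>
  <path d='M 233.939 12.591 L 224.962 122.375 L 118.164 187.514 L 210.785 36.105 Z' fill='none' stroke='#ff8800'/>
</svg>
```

; LightBurn 1.4.05
; GRBL device profile, absolute coords
G21
G90
G0 X106.082 Y144.064
M3 S167
G1 X114.012 Y144.707 F3066
G1 X131.770 Y137.650
G1 X156.004 Y125.393
G1 X183.362 Y110.439
G1 X210.491 Y95.290
G1 X234.040 Y82.449
G1 X250.656 Y74.416
G1 X256.986 Y73.695
M5
G0 X115.960 Y126.028
M3 S524
G1 X112.520 Y143.322 F1535
G1 X102.724 Y157.984
G1 X88.062 Y167.780
G1 X70.768 Y171.220
G1 X53.474 Y167.780
G1 X38.812 Y157.984
G1 X29.016 Y143.322
G1 X25.576 Y126.028
G1 X29.016 Y108.734
G1 X38.812 Y94.072
G1 X53.474 Y84.276
G1 X70.768 Y80.836
G1 X88.062 Y84.276
G1 X102.724 Y94.072
G1 X112.520 Y108.734
G1 X115.960 Y126.028
M5
G0 X233.939 Y180.633
M3 S524
G1 X224.962 Y70.849 F1535
G1 X118.164 Y5.710
G1 X210.785 Y157.119
G1 X233.939 Y180.633
M5
G0 X0.000 Y0.000

Since the viewBox matches the mm dimensions, user units are millimetres directly. The only transform is the Y-flip y_m = 193.224 − y_svg.

Shape 1 is a cubic bezier drawn with `<path>`. Its stroke #0000ff means engrave at S167, F3066. After flipping Y the toolpath is (106.082,144.064) → (114.012,144.707) → (131.770,137.650) → (156.004,125.393) → (183.362,110.439) → (210.491,95.290) → (234.040,82.449) → (250.656,74.416) → (256.986,73.695).

Shape 2 is a circle drawn with `<circle>`. Its stroke #ff8800 means score at S524, F1535. After flipping Y the toolpath is (115.960,126.028) → (112.520,143.322) → (102.724,157.984) → (88.062,167.780) → (70.768,171.220) → (53.474,167.780) → (38.812,157.984) → (29.016,143.322) → (25.576,126.028) → (29.016,108.734) → (38.812,94.072) → (53.474,84.276) → (70.768,80.836) → (88.062,84.276) → (102.724,94.072) → (112.520,108.734) → (115.960,126.028), returning to the start.

Shape 3 is a closed polygon drawn with `<path>`. Its stroke #ff8800 means score at S524, F1535. After flipping Y the toolpath is (233.939,180.633) → (224.962,70.849) → (118.164,5.710) → (210.785,157.119) → (233.939,180.633), returning to the start.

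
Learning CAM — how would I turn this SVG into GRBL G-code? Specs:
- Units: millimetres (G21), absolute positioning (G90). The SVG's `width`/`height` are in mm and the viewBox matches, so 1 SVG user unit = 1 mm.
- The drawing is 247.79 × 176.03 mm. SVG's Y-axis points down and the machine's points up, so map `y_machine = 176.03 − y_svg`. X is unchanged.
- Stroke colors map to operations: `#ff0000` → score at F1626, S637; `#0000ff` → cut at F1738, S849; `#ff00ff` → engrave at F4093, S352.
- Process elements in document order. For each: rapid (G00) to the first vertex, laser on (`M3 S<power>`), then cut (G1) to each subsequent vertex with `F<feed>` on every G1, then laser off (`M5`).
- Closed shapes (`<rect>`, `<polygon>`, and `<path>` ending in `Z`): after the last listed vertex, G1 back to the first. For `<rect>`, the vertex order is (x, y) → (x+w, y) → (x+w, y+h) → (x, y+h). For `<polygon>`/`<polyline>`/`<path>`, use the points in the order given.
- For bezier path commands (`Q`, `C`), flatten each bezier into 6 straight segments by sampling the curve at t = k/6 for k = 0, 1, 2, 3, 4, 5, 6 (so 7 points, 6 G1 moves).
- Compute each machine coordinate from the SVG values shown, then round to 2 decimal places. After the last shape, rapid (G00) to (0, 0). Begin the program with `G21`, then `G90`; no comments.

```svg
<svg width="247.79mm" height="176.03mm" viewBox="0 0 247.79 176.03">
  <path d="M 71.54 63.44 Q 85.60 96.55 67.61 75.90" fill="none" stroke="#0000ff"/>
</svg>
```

viewBox `0 0 247.79 176.03` with mm width/height → 1 unit = 1 mm. Flip: y_m = 176.03 − y_svg.

**Shape 1** — `<path>` quadratic bezier, stroke `#0000ff` → cut (S849, F1738). Control points (SVG): P0=(71.54,63.44), P1=(85.60,96.55), P2=(67.61,75.90); sampled at t=k/6. Machine vertices: (71.54,112.59) → (75.34,103.05) → (77.35,96.49) → (77.59,92.92) → (76.04,92.34) → (72.72,94.74) → (67.61,100.13). Open path.

G21
G90
G00 X71.54 Y112.59
M3 S849
G1 X75.34 Y103.05 F1738
G1 X77.35 Y96.49 F1738
G1 X77.59 Y92.92 F1738
G1 X76.04 Y92.34 F1738
G1 X72.72 Y94.74 F1738
G1 X67.61 Y100.13 F1738
M5
G00 X0.00 Y0.00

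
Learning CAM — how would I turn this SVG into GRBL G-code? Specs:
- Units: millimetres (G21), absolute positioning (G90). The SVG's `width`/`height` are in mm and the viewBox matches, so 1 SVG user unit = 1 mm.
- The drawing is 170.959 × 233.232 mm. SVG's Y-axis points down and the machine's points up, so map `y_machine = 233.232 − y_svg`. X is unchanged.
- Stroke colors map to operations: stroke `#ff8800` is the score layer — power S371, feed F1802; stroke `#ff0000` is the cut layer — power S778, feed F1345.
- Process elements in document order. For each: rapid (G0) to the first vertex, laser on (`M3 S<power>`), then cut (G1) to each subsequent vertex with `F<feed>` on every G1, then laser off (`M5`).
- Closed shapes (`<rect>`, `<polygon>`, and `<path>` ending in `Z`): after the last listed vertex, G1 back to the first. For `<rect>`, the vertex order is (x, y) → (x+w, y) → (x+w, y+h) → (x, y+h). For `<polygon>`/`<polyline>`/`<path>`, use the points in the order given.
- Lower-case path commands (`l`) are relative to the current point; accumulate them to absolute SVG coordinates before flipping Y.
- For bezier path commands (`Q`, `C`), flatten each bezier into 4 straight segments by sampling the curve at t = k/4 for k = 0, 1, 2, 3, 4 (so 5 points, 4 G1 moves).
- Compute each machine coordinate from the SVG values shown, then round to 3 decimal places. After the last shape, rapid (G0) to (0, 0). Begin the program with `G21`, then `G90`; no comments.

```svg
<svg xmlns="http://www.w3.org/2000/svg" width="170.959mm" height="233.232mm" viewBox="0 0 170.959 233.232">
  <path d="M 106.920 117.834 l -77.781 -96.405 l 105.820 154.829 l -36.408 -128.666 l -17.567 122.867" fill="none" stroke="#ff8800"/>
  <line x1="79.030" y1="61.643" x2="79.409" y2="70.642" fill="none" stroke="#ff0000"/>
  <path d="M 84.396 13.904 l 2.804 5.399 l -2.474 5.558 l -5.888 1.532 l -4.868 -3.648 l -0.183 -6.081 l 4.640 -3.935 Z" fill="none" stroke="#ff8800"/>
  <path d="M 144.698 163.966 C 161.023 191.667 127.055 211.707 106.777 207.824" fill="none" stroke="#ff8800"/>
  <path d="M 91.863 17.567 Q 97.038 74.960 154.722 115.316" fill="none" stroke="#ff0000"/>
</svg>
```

G21
G90
G0 X106.920 Y115.398
M3 S371
G1 X29.139 Y211.803 F1802
G1 X134.959 Y56.974 F1802
G1 X98.551 Y185.640 F1802
G1 X80.984 Y62.773 F1802
M5
G0 X79.030 Y171.589
M3 S778
G1 X79.409 Y162.590 F1345
M5
G0 X84.396 Y219.328
M3 S371
G1 X87.200 Y213.929 F1802
G1 X84.726 Y208.371 F1802
G1 X78.838 Y206.839 F1802
G1 X73.970 Y210.487 F1802
G1 X73.787 Y216.568 F1802
G1 X78.427 Y220.503 F1802
G1 X84.396 Y219.328 F1802
M5
G0 X144.698 Y69.266
M3 S371
G1 X148.512 Y50.181 F1802
G1 X139.464 Y35.493 F1802
G1 X123.553 Y26.727 F1802
G1 X106.777 Y25.408 F1802
M5
G0 X91.863 Y215.665
M3 S778
G1 X97.732 Y188.033 F1345
G1 X110.165 Y162.531 F1345
G1 X129.162 Y139.159 F1345
G1 X154.722 Y117.916 F1345
M5
G0 X0.000 Y0.000

Since the viewBox matches the mm dimensions, user units are millimetres directly. The only transform is the Y-flip y_m = 233.232 − y_svg.

Shape 1 is a open polyline drawn with `<path>`. Its stroke #ff8800 means score at S371, F1802. After flipping Y the toolpath is (106.920,115.398) → (29.139,211.803) → (134.959,56.974) → (98.551,185.640) → (80.984,62.773).

Shape 2 is a line segment drawn with `<line>`. Its stroke #ff0000 means cut at S778, F1345. After flipping Y the toolpath is (79.030,171.589) → (79.409,162.590).

Shape 3 is a regular polygon drawn with `<path>`. Its stroke #ff8800 means score at S371, F1802. After flipping Y the toolpath is (84.396,219.328) → (87.200,213.929) → (84.726,208.371) → (78.838,206.839) → (73.970,210.487) → (73.787,216.568) → (78.427,220.503) → (84.396,219.328), returning to the start.

Shape 4 is a cubic bezier drawn with `<path>`. Its stroke #ff8800 means score at S371, F1802. After flipping Y the toolpath is (144.698,69.266) → (148.512,50.181) → (139.464,35.493) → (123.553,26.727) → (106.777,25.408).

Shape 5 is a quadratic bezier drawn with `<path>`. Its stroke #ff0000 means cut at S778, F1345. After flipping Y the toolpath is (91.863,215.665) → (97.732,188.033) → (110.165,162.531) → (129.162,139.159) → (154.722,117.916).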